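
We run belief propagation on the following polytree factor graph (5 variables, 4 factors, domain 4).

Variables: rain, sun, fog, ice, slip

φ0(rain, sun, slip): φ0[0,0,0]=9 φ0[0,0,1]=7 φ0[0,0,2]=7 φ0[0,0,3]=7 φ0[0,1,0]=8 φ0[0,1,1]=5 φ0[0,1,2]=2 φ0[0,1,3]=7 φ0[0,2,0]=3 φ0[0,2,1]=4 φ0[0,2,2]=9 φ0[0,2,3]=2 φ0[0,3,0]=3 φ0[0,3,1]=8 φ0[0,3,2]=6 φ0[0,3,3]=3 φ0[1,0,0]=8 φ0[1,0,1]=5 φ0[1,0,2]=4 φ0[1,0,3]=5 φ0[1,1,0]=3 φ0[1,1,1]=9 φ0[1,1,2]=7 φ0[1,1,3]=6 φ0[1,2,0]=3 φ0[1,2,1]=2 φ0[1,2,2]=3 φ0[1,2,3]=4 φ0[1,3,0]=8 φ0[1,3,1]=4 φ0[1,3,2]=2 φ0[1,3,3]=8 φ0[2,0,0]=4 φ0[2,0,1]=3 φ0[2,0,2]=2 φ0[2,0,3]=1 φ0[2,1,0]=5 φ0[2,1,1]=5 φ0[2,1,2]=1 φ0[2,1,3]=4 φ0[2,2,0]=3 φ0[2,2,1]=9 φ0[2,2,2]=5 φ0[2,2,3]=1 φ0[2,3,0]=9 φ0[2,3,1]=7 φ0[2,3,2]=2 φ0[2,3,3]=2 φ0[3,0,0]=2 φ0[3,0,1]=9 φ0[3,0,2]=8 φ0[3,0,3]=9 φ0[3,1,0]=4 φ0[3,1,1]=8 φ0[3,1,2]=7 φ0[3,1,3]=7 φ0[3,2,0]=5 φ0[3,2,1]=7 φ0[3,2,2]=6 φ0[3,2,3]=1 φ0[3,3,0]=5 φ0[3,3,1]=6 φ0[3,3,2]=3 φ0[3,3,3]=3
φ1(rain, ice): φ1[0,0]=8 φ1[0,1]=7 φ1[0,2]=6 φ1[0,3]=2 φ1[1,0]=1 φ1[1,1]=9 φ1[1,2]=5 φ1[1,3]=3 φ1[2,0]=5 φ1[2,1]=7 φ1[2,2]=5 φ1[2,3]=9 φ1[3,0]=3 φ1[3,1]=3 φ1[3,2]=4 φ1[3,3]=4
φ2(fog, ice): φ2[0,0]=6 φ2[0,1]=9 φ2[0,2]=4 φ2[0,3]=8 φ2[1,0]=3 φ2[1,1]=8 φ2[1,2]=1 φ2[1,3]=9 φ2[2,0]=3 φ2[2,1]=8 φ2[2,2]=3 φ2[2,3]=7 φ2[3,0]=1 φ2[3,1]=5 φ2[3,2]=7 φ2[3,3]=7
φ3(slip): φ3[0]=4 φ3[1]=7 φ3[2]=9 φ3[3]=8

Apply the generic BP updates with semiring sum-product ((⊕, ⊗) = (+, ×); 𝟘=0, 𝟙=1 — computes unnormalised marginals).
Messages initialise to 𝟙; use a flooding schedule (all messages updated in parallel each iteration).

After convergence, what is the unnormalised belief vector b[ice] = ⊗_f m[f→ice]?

b[ice] = [124280, 425760, 167670, 284518]

init: all messages = 𝟙 over 4 values
r1 m[φ0→rain] = [90, 81, 63, 90]
r1 m[φ0→sun] = [90, 88, 67, 79]
r1 m[φ0→slip] = [82, 98, 74, 70]
r1 m[φ1→rain] = [23, 18, 26, 14]
r1 m[φ1→ice] = [17, 26, 20, 18]
r1 m[φ2→fog] = [27, 21, 21, 20]
r1 m[φ2→ice] = [13, 30, 15, 31]
r1 m[φ3→slip] = [4, 7, 9, 8]
r1 m[rain→φ0] = [1, 1, 1, 1]
r1 m[rain→φ1] = [1, 1, 1, 1]
r1 m[sun→φ0] = [1, 1, 1, 1]
r1 m[fog→φ2] = [1, 1, 1, 1]
r1 m[ice→φ1] = [1, 1, 1, 1]
r1 m[ice→φ2] = [1, 1, 1, 1]
r1 m[slip→φ0] = [1, 1, 1, 1]
r1 m[slip→φ3] = [1, 1, 1, 1]
r2 m[φ0→rain] = [90, 81, 63, 90]
r2 m[φ0→sun] = [90, 88, 67, 79]
r2 m[φ0→slip] = [82, 98, 74, 70]
r2 m[φ1→rain] = [23, 18, 26, 14]
r2 m[φ1→ice] = [17, 26, 20, 18]
r2 m[φ2→fog] = [27, 21, 21, 20]
r2 m[φ2→ice] = [13, 30, 15, 31]
r2 m[φ3→slip] = [4, 7, 9, 8]
r2 m[rain→φ0] = [23, 18, 26, 14]
r2 m[rain→φ1] = [90, 81, 63, 90]
r2 m[sun→φ0] = [1, 1, 1, 1]
r2 m[fog→φ2] = [1, 1, 1, 1]
r2 m[ice→φ1] = [13, 30, 15, 31]
r2 m[ice→φ2] = [17, 26, 20, 18]
r2 m[slip→φ0] = [4, 7, 9, 8]
r2 m[slip→φ3] = [82, 98, 74, 70]
r3 m[φ0→rain] = [628, 556, 406, 650]
r3 m[φ0→sun] = [11914, 11761, 9843, 10590]
r3 m[φ0→slip] = [1695, 1956, 1436, 1339]
r3 m[φ1→rain] = [466, 451, 629, 313]
r3 m[φ1→ice] = [1386, 2070, 1620, 1350]
r3 m[φ2→fog] = [560, 441, 445, 413]
r3 m[φ2→ice] = [13, 30, 15, 31]
r3 m[φ3→slip] = [4, 7, 9, 8]
r3 m[rain→φ0] = [23, 18, 26, 14]
r3 m[rain→φ1] = [90, 81, 63, 90]
r3 m[sun→φ0] = [1, 1, 1, 1]
r3 m[fog→φ2] = [1, 1, 1, 1]
r3 m[ice→φ1] = [13, 30, 15, 31]
r3 m[ice→φ2] = [17, 26, 20, 18]
r3 m[slip→φ0] = [4, 7, 9, 8]
r3 m[slip→φ3] = [82, 98, 74, 70]
r4 m[φ0→rain] = [628, 556, 406, 650]
r4 m[φ0→sun] = [11914, 11761, 9843, 10590]
r4 m[φ0→slip] = [1695, 1956, 1436, 1339]
r4 m[φ1→rain] = [466, 451, 629, 313]
r4 m[φ1→ice] = [1386, 2070, 1620, 1350]
r4 m[φ2→fog] = [560, 441, 445, 413]
r4 m[φ2→ice] = [13, 30, 15, 31]
r4 m[φ3→slip] = [4, 7, 9, 8]
r4 m[rain→φ0] = [466, 451, 629, 313]
r4 m[rain→φ1] = [628, 556, 406, 650]
r4 m[sun→φ0] = [1, 1, 1, 1]
r4 m[fog→φ2] = [1, 1, 1, 1]
r4 m[ice→φ1] = [13, 30, 15, 31]
r4 m[ice→φ2] = [1386, 2070, 1620, 1350]
r4 m[slip→φ0] = [4, 7, 9, 8]
r4 m[slip→φ3] = [1695, 1956, 1436, 1339]
r5 m[φ0→rain] = [628, 556, 406, 650]
r5 m[φ0→sun] = [266479, 269759, 223692, 242298]
r5 m[φ0→slip] = [38857, 44690, 32202, 30519]
r5 m[φ1→rain] = [466, 451, 629, 313]
r5 m[φ1→ice] = [9560, 14192, 11178, 9178]
r5 m[φ2→fog] = [44226, 34488, 35028, 32526]
r5 m[φ2→ice] = [13, 30, 15, 31]
r5 m[φ3→slip] = [4, 7, 9, 8]
r5 m[rain→φ0] = [466, 451, 629, 313]
r5 m[rain→φ1] = [628, 556, 406, 650]
r5 m[sun→φ0] = [1, 1, 1, 1]
r5 m[fog→φ2] = [1, 1, 1, 1]
r5 m[ice→φ1] = [13, 30, 15, 31]
r5 m[ice→φ2] = [1386, 2070, 1620, 1350]
r5 m[slip→φ0] = [4, 7, 9, 8]
r5 m[slip→φ3] = [1695, 1956, 1436, 1339]
r6 m[φ0→rain] = [628, 556, 406, 650]
r6 m[φ0→sun] = [266479, 269759, 223692, 242298]
r6 m[φ0→slip] = [38857, 44690, 32202, 30519]
r6 m[φ1→rain] = [466, 451, 629, 313]
r6 m[φ1→ice] = [9560, 14192, 11178, 9178]
r6 m[φ2→fog] = [44226, 34488, 35028, 32526]
r6 m[φ2→ice] = [13, 30, 15, 31]
r6 m[φ3→slip] = [4, 7, 9, 8]
r6 m[rain→φ0] = [466, 451, 629, 313]
r6 m[rain→φ1] = [628, 556, 406, 650]
r6 m[sun→φ0] = [1, 1, 1, 1]
r6 m[fog→φ2] = [1, 1, 1, 1]
r6 m[ice→φ1] = [13, 30, 15, 31]
r6 m[ice→φ2] = [9560, 14192, 11178, 9178]
r6 m[slip→φ0] = [4, 7, 9, 8]
r6 m[slip→φ3] = [38857, 44690, 32202, 30519]
r7 m[φ0→rain] = [628, 556, 406, 650]
r7 m[φ0→sun] = [266479, 269759, 223692, 242298]
r7 m[φ0→slip] = [38857, 44690, 32202, 30519]
r7 m[φ1→rain] = [466, 451, 629, 313]
r7 m[φ1→ice] = [9560, 14192, 11178, 9178]
r7 m[φ2→fog] = [303224, 235996, 239996, 223012]
r7 m[φ2→ice] = [13, 30, 15, 31]
r7 m[φ3→slip] = [4, 7, 9, 8]
r7 m[rain→φ0] = [466, 451, 629, 313]
r7 m[rain→φ1] = [628, 556, 406, 650]
r7 m[sun→φ0] = [1, 1, 1, 1]
r7 m[fog→φ2] = [1, 1, 1, 1]
r7 m[ice→φ1] = [13, 30, 15, 31]
r7 m[ice→φ2] = [9560, 14192, 11178, 9178]
r7 m[slip→φ0] = [4, 7, 9, 8]
r7 m[slip→φ3] = [38857, 44690, 32202, 30519]
r8 m[φ0→rain] = [628, 556, 406, 650]
r8 m[φ0→sun] = [266479, 269759, 223692, 242298]
r8 m[φ0→slip] = [38857, 44690, 32202, 30519]
r8 m[φ1→rain] = [466, 451, 629, 313]
r8 m[φ1→ice] = [9560, 14192, 11178, 9178]
r8 m[φ2→fog] = [303224, 235996, 239996, 223012]
r8 m[φ2→ice] = [13, 30, 15, 31]
r8 m[φ3→slip] = [4, 7, 9, 8]
r8 m[rain→φ0] = [466, 451, 629, 313]
r8 m[rain→φ1] = [628, 556, 406, 650]
r8 m[sun→φ0] = [1, 1, 1, 1]
r8 m[fog→φ2] = [1, 1, 1, 1]
r8 m[ice→φ1] = [13, 30, 15, 31]
r8 m[ice→φ2] = [9560, 14192, 11178, 9178]
r8 m[slip→φ0] = [4, 7, 9, 8]
r8 m[slip→φ3] = [38857, 44690, 32202, 30519]
fixed point reached at round 8
b[ice] = ⊗ incoming = [124280, 425760, 167670, 284518]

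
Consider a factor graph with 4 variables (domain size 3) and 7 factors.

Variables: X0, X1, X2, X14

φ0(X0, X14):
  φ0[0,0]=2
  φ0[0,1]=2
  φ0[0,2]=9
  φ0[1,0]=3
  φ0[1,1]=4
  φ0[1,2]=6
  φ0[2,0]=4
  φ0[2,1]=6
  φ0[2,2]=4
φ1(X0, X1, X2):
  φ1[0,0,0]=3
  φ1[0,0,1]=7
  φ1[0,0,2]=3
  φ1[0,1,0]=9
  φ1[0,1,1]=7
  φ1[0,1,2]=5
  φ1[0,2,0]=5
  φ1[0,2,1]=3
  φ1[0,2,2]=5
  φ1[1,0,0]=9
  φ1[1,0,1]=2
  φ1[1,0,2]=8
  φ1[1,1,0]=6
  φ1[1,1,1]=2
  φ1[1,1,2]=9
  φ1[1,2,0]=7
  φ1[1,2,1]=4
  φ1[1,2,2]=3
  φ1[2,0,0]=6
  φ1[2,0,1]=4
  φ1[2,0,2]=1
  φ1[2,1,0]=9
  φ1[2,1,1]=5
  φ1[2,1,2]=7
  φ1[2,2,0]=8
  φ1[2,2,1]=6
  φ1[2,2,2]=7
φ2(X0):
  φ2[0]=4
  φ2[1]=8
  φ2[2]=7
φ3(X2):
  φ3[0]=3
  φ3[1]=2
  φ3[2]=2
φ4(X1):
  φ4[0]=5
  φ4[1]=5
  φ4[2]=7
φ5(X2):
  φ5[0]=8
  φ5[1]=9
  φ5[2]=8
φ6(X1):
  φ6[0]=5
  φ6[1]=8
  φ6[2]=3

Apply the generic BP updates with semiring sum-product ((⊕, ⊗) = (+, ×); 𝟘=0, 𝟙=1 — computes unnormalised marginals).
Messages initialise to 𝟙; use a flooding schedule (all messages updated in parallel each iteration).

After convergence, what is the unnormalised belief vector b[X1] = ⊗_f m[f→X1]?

init: all messages = 𝟙 over 3 values
r1 m[φ0→X0] = [13, 13, 14]
r1 m[φ0→X14] = [9, 12, 19]
r1 m[φ1→X0] = [47, 50, 53]
r1 m[φ1→X1] = [43, 59, 48]
r1 m[φ1→X2] = [62, 40, 48]
r1 m[φ2→X0] = [4, 8, 7]
r1 m[φ3→X2] = [3, 2, 2]
r1 m[φ4→X1] = [5, 5, 7]
r1 m[φ5→X2] = [8, 9, 8]
r1 m[φ6→X1] = [5, 8, 3]
r1 m[X0→φ0] = [1, 1, 1]
r1 m[X0→φ1] = [1, 1, 1]
r1 m[X0→φ2] = [1, 1, 1]
r1 m[X1→φ1] = [1, 1, 1]
r1 m[X1→φ4] = [1, 1, 1]
r1 m[X1→φ6] = [1, 1, 1]
r1 m[X2→φ1] = [1, 1, 1]
r1 m[X2→φ3] = [1, 1, 1]
r1 m[X2→φ5] = [1, 1, 1]
r1 m[X14→φ0] = [1, 1, 1]
r2 m[φ0→X0] = [13, 13, 14]
r2 m[φ0→X14] = [9, 12, 19]
r2 m[φ1→X0] = [47, 50, 53]
r2 m[φ1→X1] = [43, 59, 48]
r2 m[φ1→X2] = [62, 40, 48]
r2 m[φ2→X0] = [4, 8, 7]
r2 m[φ3→X2] = [3, 2, 2]
r2 m[φ4→X1] = [5, 5, 7]
r2 m[φ5→X2] = [8, 9, 8]
r2 m[φ6→X1] = [5, 8, 3]
r2 m[X0→φ0] = [188, 400, 371]
r2 m[X0→φ1] = [52, 104, 98]
r2 m[X0→φ2] = [611, 650, 742]
r2 m[X1→φ1] = [25, 40, 21]
r2 m[X1→φ4] = [215, 472, 144]
r2 m[X1→φ6] = [215, 295, 336]
r2 m[X2→φ1] = [24, 18, 16]
r2 m[X2→φ3] = [496, 360, 384]
r2 m[X2→φ5] = [186, 80, 96]
r2 m[X14→φ0] = [1, 1, 1]
r3 m[φ0→X0] = [13, 13, 14]
r3 m[φ0→X14] = [3060, 4202, 5576]
r3 m[φ1→X0] = [28364, 28508, 31172]
r3 m[φ1→X1] = [75048, 96604, 83536]
r3 m[φ1→X2] = [158172, 90940, 128848]
r3 m[φ2→X0] = [4, 8, 7]
r3 m[φ3→X2] = [3, 2, 2]
r3 m[φ4→X1] = [5, 5, 7]
r3 m[φ5→X2] = [8, 9, 8]
r3 m[φ6→X1] = [5, 8, 3]
r3 m[X0→φ0] = [188, 400, 371]
r3 m[X0→φ1] = [52, 104, 98]
r3 m[X0→φ2] = [611, 650, 742]
r3 m[X1→φ1] = [25, 40, 21]
r3 m[X1→φ4] = [215, 472, 144]
r3 m[X1→φ6] = [215, 295, 336]
r3 m[X2→φ1] = [24, 18, 16]
r3 m[X2→φ3] = [496, 360, 384]
r3 m[X2→φ5] = [186, 80, 96]
r3 m[X14→φ0] = [1, 1, 1]
r4 m[φ0→X0] = [13, 13, 14]
r4 m[φ0→X14] = [3060, 4202, 5576]
r4 m[φ1→X0] = [28364, 28508, 31172]
r4 m[φ1→X1] = [75048, 96604, 83536]
r4 m[φ1→X2] = [158172, 90940, 128848]
r4 m[φ2→X0] = [4, 8, 7]
r4 m[φ3→X2] = [3, 2, 2]
r4 m[φ4→X1] = [5, 5, 7]
r4 m[φ5→X2] = [8, 9, 8]
r4 m[φ6→X1] = [5, 8, 3]
r4 m[X0→φ0] = [113456, 228064, 218204]
r4 m[X0→φ1] = [52, 104, 98]
r4 m[X0→φ2] = [368732, 370604, 436408]
r4 m[X1→φ1] = [25, 40, 21]
r4 m[X1→φ4] = [375240, 772832, 250608]
r4 m[X1→φ6] = [375240, 483020, 584752]
r4 m[X2→φ1] = [24, 18, 16]
r4 m[X2→φ3] = [1265376, 818460, 1030784]
r4 m[X2→φ5] = [474516, 181880, 257696]
r4 m[X14→φ0] = [1, 1, 1]
r5 m[φ0→X0] = [13, 13, 14]
r5 m[φ0→X14] = [1783920, 2448392, 3262304]
r5 m[φ1→X0] = [28364, 28508, 31172]
r5 m[φ1→X1] = [75048, 96604, 83536]
r5 m[φ1→X2] = [158172, 90940, 128848]
r5 m[φ2→X0] = [4, 8, 7]
r5 m[φ3→X2] = [3, 2, 2]
r5 m[φ4→X1] = [5, 5, 7]
r5 m[φ5→X2] = [8, 9, 8]
r5 m[φ6→X1] = [5, 8, 3]
r5 m[X0→φ0] = [113456, 228064, 218204]
r5 m[X0→φ1] = [52, 104, 98]
r5 m[X0→φ2] = [368732, 370604, 436408]
r5 m[X1→φ1] = [25, 40, 21]
r5 m[X1→φ4] = [375240, 772832, 250608]
r5 m[X1→φ6] = [375240, 483020, 584752]
r5 m[X2→φ1] = [24, 18, 16]
r5 m[X2→φ3] = [1265376, 818460, 1030784]
r5 m[X2→φ5] = [474516, 181880, 257696]
r5 m[X14→φ0] = [1, 1, 1]
r6 m[φ0→X0] = [13, 13, 14]
r6 m[φ0→X14] = [1783920, 2448392, 3262304]
r6 m[φ1→X0] = [28364, 28508, 31172]
r6 m[φ1→X1] = [75048, 96604, 83536]
r6 m[φ1→X2] = [158172, 90940, 128848]
r6 m[φ2→X0] = [4, 8, 7]
r6 m[φ3→X2] = [3, 2, 2]
r6 m[φ4→X1] = [5, 5, 7]
r6 m[φ5→X2] = [8, 9, 8]
r6 m[φ6→X1] = [5, 8, 3]
r6 m[X0→φ0] = [113456, 228064, 218204]
r6 m[X0→φ1] = [52, 104, 98]
r6 m[X0→φ2] = [368732, 370604, 436408]
r6 m[X1→φ1] = [25, 40, 21]
r6 m[X1→φ4] = [375240, 772832, 250608]
r6 m[X1→φ6] = [375240, 483020, 584752]
r6 m[X2→φ1] = [24, 18, 16]
r6 m[X2→φ3] = [1265376, 818460, 1030784]
r6 m[X2→φ5] = [474516, 181880, 257696]
r6 m[X14→φ0] = [1, 1, 1]
fixed point reached at round 6
b[X1] = ⊗ incoming = [1876200, 3864160, 1754256]

b[X1] = [1876200, 3864160, 1754256]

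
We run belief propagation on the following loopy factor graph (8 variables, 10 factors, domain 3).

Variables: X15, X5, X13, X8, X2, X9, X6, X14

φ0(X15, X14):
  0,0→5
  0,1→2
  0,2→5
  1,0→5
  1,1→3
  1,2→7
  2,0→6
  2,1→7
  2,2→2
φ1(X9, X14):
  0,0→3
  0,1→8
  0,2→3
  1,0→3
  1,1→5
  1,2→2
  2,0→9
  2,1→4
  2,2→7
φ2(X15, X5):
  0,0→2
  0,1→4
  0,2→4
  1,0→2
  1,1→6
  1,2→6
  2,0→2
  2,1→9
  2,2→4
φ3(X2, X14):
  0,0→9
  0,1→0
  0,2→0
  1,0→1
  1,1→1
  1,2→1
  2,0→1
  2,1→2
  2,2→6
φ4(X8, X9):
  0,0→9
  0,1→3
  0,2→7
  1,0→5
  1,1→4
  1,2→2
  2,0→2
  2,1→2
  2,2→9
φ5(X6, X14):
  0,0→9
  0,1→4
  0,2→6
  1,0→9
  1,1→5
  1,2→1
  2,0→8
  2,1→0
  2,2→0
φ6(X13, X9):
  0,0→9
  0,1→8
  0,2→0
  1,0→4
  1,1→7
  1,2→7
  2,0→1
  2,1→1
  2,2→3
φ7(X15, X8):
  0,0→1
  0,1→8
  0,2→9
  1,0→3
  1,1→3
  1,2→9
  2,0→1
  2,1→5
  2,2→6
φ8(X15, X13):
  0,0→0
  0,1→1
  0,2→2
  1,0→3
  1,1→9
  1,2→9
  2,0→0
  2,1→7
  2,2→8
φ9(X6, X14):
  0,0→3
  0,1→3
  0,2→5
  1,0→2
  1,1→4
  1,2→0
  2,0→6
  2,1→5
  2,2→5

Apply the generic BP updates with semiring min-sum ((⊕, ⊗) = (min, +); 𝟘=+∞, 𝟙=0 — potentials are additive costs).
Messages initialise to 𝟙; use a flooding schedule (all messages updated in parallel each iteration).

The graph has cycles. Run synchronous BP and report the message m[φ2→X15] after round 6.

init: all messages = 𝟙 over 3 values
r1 m[φ0→X15] = [2, 3, 2]
r1 m[φ0→X14] = [5, 2, 2]
r1 m[φ1→X9] = [3, 2, 4]
r1 m[φ1→X14] = [3, 4, 2]
r1 m[φ2→X15] = [2, 2, 2]
r1 m[φ2→X5] = [2, 4, 4]
r1 m[φ3→X2] = [0, 1, 1]
r1 m[φ3→X14] = [1, 0, 0]
r1 m[φ4→X8] = [3, 2, 2]
r1 m[φ4→X9] = [2, 2, 2]
r1 m[φ5→X6] = [4, 1, 0]
r1 m[φ5→X14] = [8, 0, 0]
r1 m[φ6→X13] = [0, 4, 1]
r1 m[φ6→X9] = [1, 1, 0]
r1 m[φ7→X15] = [1, 3, 1]
r1 m[φ7→X8] = [1, 3, 6]
r1 m[φ8→X15] = [0, 3, 0]
r1 m[φ8→X13] = [0, 1, 2]
r1 m[φ9→X6] = [3, 0, 5]
r1 m[φ9→X14] = [2, 3, 0]
r1 m[X15→φ0] = [0, 0, 0]
r1 m[X15→φ2] = [0, 0, 0]
r1 m[X15→φ7] = [0, 0, 0]
r1 m[X15→φ8] = [0, 0, 0]
r1 m[X5→φ2] = [0, 0, 0]
r1 m[X13→φ6] = [0, 0, 0]
r1 m[X13→φ8] = [0, 0, 0]
r1 m[X8→φ4] = [0, 0, 0]
r1 m[X8→φ7] = [0, 0, 0]
r1 m[X2→φ3] = [0, 0, 0]
r1 m[X9→φ1] = [0, 0, 0]
r1 m[X9→φ4] = [0, 0, 0]
r1 m[X9→φ6] = [0, 0, 0]
r1 m[X6→φ5] = [0, 0, 0]
r1 m[X6→φ9] = [0, 0, 0]
r1 m[X14→φ0] = [0, 0, 0]
r1 m[X14→φ1] = [0, 0, 0]
r1 m[X14→φ3] = [0, 0, 0]
r1 m[X14→φ5] = [0, 0, 0]
r1 m[X14→φ9] = [0, 0, 0]
r2 m[φ0→X15] = [2, 3, 2]
r2 m[φ0→X14] = [5, 2, 2]
r2 m[φ1→X9] = [3, 2, 4]
r2 m[φ1→X14] = [3, 4, 2]
r2 m[φ2→X15] = [2, 2, 2]
r2 m[φ2→X5] = [2, 4, 4]
r2 m[φ3→X2] = [0, 1, 1]
r2 m[φ3→X14] = [1, 0, 0]
r2 m[φ4→X8] = [3, 2, 2]
r2 m[φ4→X9] = [2, 2, 2]
r2 m[φ5→X6] = [4, 1, 0]
r2 m[φ5→X14] = [8, 0, 0]
r2 m[φ6→X13] = [0, 4, 1]
r2 m[φ6→X9] = [1, 1, 0]
r2 m[φ7→X15] = [1, 3, 1]
r2 m[φ7→X8] = [1, 3, 6]
r2 m[φ8→X15] = [0, 3, 0]
r2 m[φ8→X13] = [0, 1, 2]
r2 m[φ9→X6] = [3, 0, 5]
r2 m[φ9→X14] = [2, 3, 0]
r2 m[X15→φ0] = [3, 8, 3]
r2 m[X15→φ2] = [3, 9, 3]
r2 m[X15→φ7] = [4, 8, 4]
r2 m[X15→φ8] = [5, 8, 5]
r2 m[X5→φ2] = [0, 0, 0]
r2 m[X13→φ6] = [0, 1, 2]
r2 m[X13→φ8] = [0, 4, 1]
r2 m[X8→φ4] = [1, 3, 6]
r2 m[X8→φ7] = [3, 2, 2]
r2 m[X2→φ3] = [0, 0, 0]
r2 m[X9→φ1] = [3, 3, 2]
r2 m[X9→φ4] = [4, 3, 4]
r2 m[X9→φ6] = [5, 4, 6]
r2 m[X6→φ5] = [3, 0, 5]
r2 m[X6→φ9] = [4, 1, 0]
r2 m[X14→φ0] = [14, 7, 2]
r2 m[X14→φ1] = [16, 5, 2]
r2 m[X14→φ3] = [18, 9, 4]
r2 m[X14→φ5] = [11, 9, 4]
r2 m[X14→φ9] = [17, 6, 4]
r3 m[φ0→X15] = [7, 9, 4]
r3 m[φ0→X14] = [8, 5, 5]
r3 m[φ1→X9] = [5, 4, 9]
r3 m[φ1→X14] = [6, 6, 5]
r3 m[φ2→X15] = [2, 2, 2]
r3 m[φ2→X5] = [5, 7, 7]
r3 m[φ3→X2] = [4, 5, 10]
r3 m[φ3→X14] = [1, 0, 0]
r3 m[φ4→X8] = [6, 6, 5]
r3 m[φ4→X9] = [8, 4, 5]
r3 m[φ5→X6] = [10, 5, 4]
r3 m[φ5→X14] = [9, 5, 1]
r3 m[φ6→X13] = [6, 9, 5]
r3 m[φ6→X9] = [3, 3, 0]
r3 m[φ7→X15] = [4, 5, 4]
r3 m[φ7→X8] = [5, 9, 10]
r3 m[φ8→X15] = [0, 3, 0]
r3 m[φ8→X13] = [5, 6, 7]
r3 m[φ9→X6] = [9, 4, 9]
r3 m[φ9→X14] = [3, 5, 1]
r3 m[X15→φ0] = [3, 8, 3]
r3 m[X15→φ2] = [3, 9, 3]
r3 m[X15→φ7] = [4, 8, 4]
r3 m[X15→φ8] = [5, 8, 5]
r3 m[X5→φ2] = [0, 0, 0]
r3 m[X13→φ6] = [0, 1, 2]
r3 m[X13→φ8] = [0, 4, 1]
r3 m[X8→φ4] = [1, 3, 6]
r3 m[X8→φ7] = [3, 2, 2]
r3 m[X2→φ3] = [0, 0, 0]
r3 m[X9→φ1] = [3, 3, 2]
r3 m[X9→φ4] = [4, 3, 4]
r3 m[X9→φ6] = [5, 4, 6]
r3 m[X6→φ5] = [3, 0, 5]
r3 m[X6→φ9] = [4, 1, 0]
r3 m[X14→φ0] = [14, 7, 2]
r3 m[X14→φ1] = [16, 5, 2]
r3 m[X14→φ3] = [18, 9, 4]
r3 m[X14→φ5] = [11, 9, 4]
r3 m[X14→φ9] = [17, 6, 4]
r4 m[φ0→X15] = [7, 9, 4]
r4 m[φ0→X14] = [8, 5, 5]
r4 m[φ1→X9] = [5, 4, 9]
r4 m[φ1→X14] = [6, 6, 5]
r4 m[φ2→X15] = [2, 2, 2]
r4 m[φ2→X5] = [5, 7, 7]
r4 m[φ3→X2] = [4, 5, 10]
r4 m[φ3→X14] = [1, 0, 0]
r4 m[φ4→X8] = [6, 6, 5]
r4 m[φ4→X9] = [8, 4, 5]
r4 m[φ5→X6] = [10, 5, 4]
r4 m[φ5→X14] = [9, 5, 1]
r4 m[φ6→X13] = [6, 9, 5]
r4 m[φ6→X9] = [3, 3, 0]
r4 m[φ7→X15] = [4, 5, 4]
r4 m[φ7→X8] = [5, 9, 10]
r4 m[φ8→X15] = [0, 3, 0]
r4 m[φ8→X13] = [5, 6, 7]
r4 m[φ9→X6] = [9, 4, 9]
r4 m[φ9→X14] = [3, 5, 1]
r4 m[X15→φ0] = [6, 10, 6]
r4 m[X15→φ2] = [11, 17, 8]
r4 m[X15→φ7] = [9, 14, 6]
r4 m[X15→φ8] = [13, 16, 10]
r4 m[X5→φ2] = [0, 0, 0]
r4 m[X13→φ6] = [5, 6, 7]
r4 m[X13→φ8] = [6, 9, 5]
r4 m[X8→φ4] = [5, 9, 10]
r4 m[X8→φ7] = [6, 6, 5]
r4 m[X2→φ3] = [0, 0, 0]
r4 m[X9→φ1] = [11, 7, 5]
r4 m[X9→φ4] = [8, 7, 9]
r4 m[X9→φ6] = [13, 8, 14]
r4 m[X6→φ5] = [9, 4, 9]
r4 m[X6→φ9] = [10, 5, 4]
r4 m[X14→φ0] = [19, 16, 7]
r4 m[X14→φ1] = [21, 15, 7]
r4 m[X14→φ3] = [26, 21, 12]
r4 m[X14→φ5] = [18, 16, 11]
r4 m[X14→φ9] = [24, 16, 11]
r5 m[φ0→X15] = [12, 14, 9]
r5 m[φ0→X14] = [11, 8, 8]
r5 m[φ1→X9] = [10, 9, 14]
r5 m[φ1→X14] = [10, 9, 9]
r5 m[φ2→X15] = [2, 2, 2]
r5 m[φ2→X5] = [10, 15, 12]
r5 m[φ3→X2] = [12, 13, 18]
r5 m[φ3→X14] = [1, 0, 0]
r5 m[φ4→X8] = [10, 11, 9]
r5 m[φ4→X9] = [12, 8, 11]
r5 m[φ5→X6] = [17, 12, 11]
r5 m[φ5→X14] = [13, 9, 5]
r5 m[φ6→X13] = [14, 15, 9]
r5 m[φ6→X9] = [8, 8, 5]
r5 m[φ7→X15] = [7, 9, 7]
r5 m[φ7→X8] = [7, 11, 12]
r5 m[φ8→X15] = [6, 9, 6]
r5 m[φ8→X13] = [10, 14, 15]
r5 m[φ9→X6] = [16, 11, 16]
r5 m[φ9→X14] = [7, 9, 5]
r5 m[X15→φ0] = [6, 10, 6]
r5 m[X15→φ2] = [11, 17, 8]
r5 m[X15→φ7] = [9, 14, 6]
r5 m[X15→φ8] = [13, 16, 10]
r5 m[X5→φ2] = [0, 0, 0]
r5 m[X13→φ6] = [5, 6, 7]
r5 m[X13→φ8] = [6, 9, 5]
r5 m[X8→φ4] = [5, 9, 10]
r5 m[X8→φ7] = [6, 6, 5]
r5 m[X2→φ3] = [0, 0, 0]
r5 m[X9→φ1] = [11, 7, 5]
r5 m[X9→φ4] = [8, 7, 9]
r5 m[X9→φ6] = [13, 8, 14]
r5 m[X6→φ5] = [9, 4, 9]
r5 m[X6→φ9] = [10, 5, 4]
r5 m[X14→φ0] = [19, 16, 7]
r5 m[X14→φ1] = [21, 15, 7]
r5 m[X14→φ3] = [26, 21, 12]
r5 m[X14→φ5] = [18, 16, 11]
r5 m[X14→φ9] = [24, 16, 11]
r6 m[φ0→X15] = [12, 14, 9]
r6 m[φ0→X14] = [11, 8, 8]
r6 m[φ1→X9] = [10, 9, 14]
r6 m[φ1→X14] = [10, 9, 9]
r6 m[φ2→X15] = [2, 2, 2]
r6 m[φ2→X5] = [10, 15, 12]
r6 m[φ3→X2] = [12, 13, 18]
r6 m[φ3→X14] = [1, 0, 0]
r6 m[φ4→X8] = [10, 11, 9]
r6 m[φ4→X9] = [12, 8, 11]
r6 m[φ5→X6] = [17, 12, 11]
r6 m[φ5→X14] = [13, 9, 5]
r6 m[φ6→X13] = [14, 15, 9]
r6 m[φ6→X9] = [8, 8, 5]
r6 m[φ7→X15] = [7, 9, 7]
r6 m[φ7→X8] = [7, 11, 12]
r6 m[φ8→X15] = [6, 9, 6]
r6 m[φ8→X13] = [10, 14, 15]
r6 m[φ9→X6] = [16, 11, 16]
r6 m[φ9→X14] = [7, 9, 5]
r6 m[X15→φ0] = [15, 20, 15]
r6 m[X15→φ2] = [25, 32, 22]
r6 m[X15→φ7] = [20, 25, 17]
r6 m[X15→φ8] = [21, 25, 18]
r6 m[X5→φ2] = [0, 0, 0]
r6 m[X13→φ6] = [10, 14, 15]
r6 m[X13→φ8] = [14, 15, 9]
r6 m[X8→φ4] = [7, 11, 12]
r6 m[X8→φ7] = [10, 11, 9]
r6 m[X2→φ3] = [0, 0, 0]
r6 m[X9→φ1] = [20, 16, 16]
r6 m[X9→φ4] = [18, 17, 19]
r6 m[X9→φ6] = [22, 17, 25]
r6 m[X6→φ5] = [16, 11, 16]
r6 m[X6→φ9] = [17, 12, 11]
r6 m[X14→φ0] = [31, 27, 19]
r6 m[X14→φ1] = [32, 26, 18]
r6 m[X14→φ3] = [41, 35, 27]
r6 m[X14→φ5] = [29, 26, 22]
r6 m[X14→φ9] = [35, 26, 22]

message @ round 6 = [2, 2, 2]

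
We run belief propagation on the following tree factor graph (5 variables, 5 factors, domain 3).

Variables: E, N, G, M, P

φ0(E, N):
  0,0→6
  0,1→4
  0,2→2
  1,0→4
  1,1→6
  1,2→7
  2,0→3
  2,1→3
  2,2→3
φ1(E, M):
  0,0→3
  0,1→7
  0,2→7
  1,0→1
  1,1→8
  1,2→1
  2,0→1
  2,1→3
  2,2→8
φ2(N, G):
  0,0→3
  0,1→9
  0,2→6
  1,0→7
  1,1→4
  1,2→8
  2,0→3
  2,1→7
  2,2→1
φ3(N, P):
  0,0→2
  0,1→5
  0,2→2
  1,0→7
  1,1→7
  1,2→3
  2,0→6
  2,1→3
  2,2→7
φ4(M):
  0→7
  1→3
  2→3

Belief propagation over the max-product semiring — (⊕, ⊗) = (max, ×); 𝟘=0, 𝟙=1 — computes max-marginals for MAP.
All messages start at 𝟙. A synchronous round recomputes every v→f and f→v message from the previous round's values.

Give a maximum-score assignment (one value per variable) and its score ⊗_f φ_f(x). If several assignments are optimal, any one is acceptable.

assignment: (E=1, N=2, G=1, M=1, P=2); score = 8232

init: all messages = 𝟙 over 3 values
r1 m[φ0→E] = [6, 7, 3]
r1 m[φ0→N] = [6, 6, 7]
r1 m[φ1→E] = [7, 8, 8]
r1 m[φ1→M] = [3, 8, 8]
r1 m[φ2→N] = [9, 8, 7]
r1 m[φ2→G] = [7, 9, 8]
r1 m[φ3→N] = [5, 7, 7]
r1 m[φ3→P] = [7, 7, 7]
r1 m[φ4→M] = [7, 3, 3]
r1 m[E→φ0] = [1, 1, 1]
r1 m[E→φ1] = [1, 1, 1]
r1 m[N→φ0] = [1, 1, 1]
r1 m[N→φ2] = [1, 1, 1]
r1 m[N→φ3] = [1, 1, 1]
r1 m[G→φ2] = [1, 1, 1]
r1 m[M→φ1] = [1, 1, 1]
r1 m[M→φ4] = [1, 1, 1]
r1 m[P→φ3] = [1, 1, 1]
r2 m[φ0→E] = [6, 7, 3]
r2 m[φ0→N] = [6, 6, 7]
r2 m[φ1→E] = [7, 8, 8]
r2 m[φ1→M] = [3, 8, 8]
r2 m[φ2→N] = [9, 8, 7]
r2 m[φ2→G] = [7, 9, 8]
r2 m[φ3→N] = [5, 7, 7]
r2 m[φ3→P] = [7, 7, 7]
r2 m[φ4→M] = [7, 3, 3]
r2 m[E→φ0] = [7, 8, 8]
r2 m[E→φ1] = [6, 7, 3]
r2 m[N→φ0] = [45, 56, 49]
r2 m[N→φ2] = [30, 42, 49]
r2 m[N→φ3] = [54, 48, 49]
r2 m[G→φ2] = [1, 1, 1]
r2 m[M→φ1] = [7, 3, 3]
r2 m[M→φ4] = [3, 8, 8]
r2 m[P→φ3] = [1, 1, 1]
r3 m[φ0→E] = [270, 343, 168]
r3 m[φ0→N] = [42, 48, 56]
r3 m[φ1→E] = [21, 24, 24]
r3 m[φ1→M] = [18, 56, 42]
r3 m[φ2→N] = [9, 8, 7]
r3 m[φ2→G] = [294, 343, 336]
r3 m[φ3→N] = [5, 7, 7]
r3 m[φ3→P] = [336, 336, 343]
r3 m[φ4→M] = [7, 3, 3]
r3 m[E→φ0] = [7, 8, 8]
r3 m[E→φ1] = [6, 7, 3]
r3 m[N→φ0] = [45, 56, 49]
r3 m[N→φ2] = [30, 42, 49]
r3 m[N→φ3] = [54, 48, 49]
r3 m[G→φ2] = [1, 1, 1]
r3 m[M→φ1] = [7, 3, 3]
r3 m[M→φ4] = [3, 8, 8]
r3 m[P→φ3] = [1, 1, 1]
r4 m[φ0→E] = [270, 343, 168]
r4 m[φ0→N] = [42, 48, 56]
r4 m[φ1→E] = [21, 24, 24]
r4 m[φ1→M] = [18, 56, 42]
r4 m[φ2→N] = [9, 8, 7]
r4 m[φ2→G] = [294, 343, 336]
r4 m[φ3→N] = [5, 7, 7]
r4 m[φ3→P] = [336, 336, 343]
r4 m[φ4→M] = [7, 3, 3]
r4 m[E→φ0] = [21, 24, 24]
r4 m[E→φ1] = [270, 343, 168]
r4 m[N→φ0] = [45, 56, 49]
r4 m[N→φ2] = [210, 336, 392]
r4 m[N→φ3] = [378, 384, 392]
r4 m[G→φ2] = [1, 1, 1]
r4 m[M→φ1] = [7, 3, 3]
r4 m[M→φ4] = [18, 56, 42]
r4 m[P→φ3] = [1, 1, 1]
r5 m[φ0→E] = [270, 343, 168]
r5 m[φ0→N] = [126, 144, 168]
r5 m[φ1→E] = [21, 24, 24]
r5 m[φ1→M] = [810, 2744, 1890]
r5 m[φ2→N] = [9, 8, 7]
r5 m[φ2→G] = [2352, 2744, 2688]
r5 m[φ3→N] = [5, 7, 7]
r5 m[φ3→P] = [2688, 2688, 2744]
r5 m[φ4→M] = [7, 3, 3]
r5 m[E→φ0] = [21, 24, 24]
r5 m[E→φ1] = [270, 343, 168]
r5 m[N→φ0] = [45, 56, 49]
r5 m[N→φ2] = [210, 336, 392]
r5 m[N→φ3] = [378, 384, 392]
r5 m[G→φ2] = [1, 1, 1]
r5 m[M→φ1] = [7, 3, 3]
r5 m[M→φ4] = [18, 56, 42]
r5 m[P→φ3] = [1, 1, 1]
r6 m[φ0→E] = [270, 343, 168]
r6 m[φ0→N] = [126, 144, 168]
r6 m[φ1→E] = [21, 24, 24]
r6 m[φ1→M] = [810, 2744, 1890]
r6 m[φ2→N] = [9, 8, 7]
r6 m[φ2→G] = [2352, 2744, 2688]
r6 m[φ3→N] = [5, 7, 7]
r6 m[φ3→P] = [2688, 2688, 2744]
r6 m[φ4→M] = [7, 3, 3]
r6 m[E→φ0] = [21, 24, 24]
r6 m[E→φ1] = [270, 343, 168]
r6 m[N→φ0] = [45, 56, 49]
r6 m[N→φ2] = [630, 1008, 1176]
r6 m[N→φ3] = [1134, 1152, 1176]
r6 m[G→φ2] = [1, 1, 1]
r6 m[M→φ1] = [7, 3, 3]
r6 m[M→φ4] = [810, 2744, 1890]
r6 m[P→φ3] = [1, 1, 1]
r7 m[φ0→E] = [270, 343, 168]
r7 m[φ0→N] = [126, 144, 168]
r7 m[φ1→E] = [21, 24, 24]
r7 m[φ1→M] = [810, 2744, 1890]
r7 m[φ2→N] = [9, 8, 7]
r7 m[φ2→G] = [7056, 8232, 8064]
r7 m[φ3→N] = [5, 7, 7]
r7 m[φ3→P] = [8064, 8064, 8232]
r7 m[φ4→M] = [7, 3, 3]
r7 m[E→φ0] = [21, 24, 24]
r7 m[E→φ1] = [270, 343, 168]
r7 m[N→φ0] = [45, 56, 49]
r7 m[N→φ2] = [630, 1008, 1176]
r7 m[N→φ3] = [1134, 1152, 1176]
r7 m[G→φ2] = [1, 1, 1]
r7 m[M→φ1] = [7, 3, 3]
r7 m[M→φ4] = [810, 2744, 1890]
r7 m[P→φ3] = [1, 1, 1]
r8 m[φ0→E] = [270, 343, 168]
r8 m[φ0→N] = [126, 144, 168]
r8 m[φ1→E] = [21, 24, 24]
r8 m[φ1→M] = [810, 2744, 1890]
r8 m[φ2→N] = [9, 8, 7]
r8 m[φ2→G] = [7056, 8232, 8064]
r8 m[φ3→N] = [5, 7, 7]
r8 m[φ3→P] = [8064, 8064, 8232]
r8 m[φ4→M] = [7, 3, 3]
r8 m[E→φ0] = [21, 24, 24]
r8 m[E→φ1] = [270, 343, 168]
r8 m[N→φ0] = [45, 56, 49]
r8 m[N→φ2] = [630, 1008, 1176]
r8 m[N→φ3] = [1134, 1152, 1176]
r8 m[G→φ2] = [1, 1, 1]
r8 m[M→φ1] = [7, 3, 3]
r8 m[M→φ4] = [810, 2744, 1890]
r8 m[P→φ3] = [1, 1, 1]
fixed point reached at round 8
traceback from E: (E=1, N=2, G=1, M=1, P=2), score=8232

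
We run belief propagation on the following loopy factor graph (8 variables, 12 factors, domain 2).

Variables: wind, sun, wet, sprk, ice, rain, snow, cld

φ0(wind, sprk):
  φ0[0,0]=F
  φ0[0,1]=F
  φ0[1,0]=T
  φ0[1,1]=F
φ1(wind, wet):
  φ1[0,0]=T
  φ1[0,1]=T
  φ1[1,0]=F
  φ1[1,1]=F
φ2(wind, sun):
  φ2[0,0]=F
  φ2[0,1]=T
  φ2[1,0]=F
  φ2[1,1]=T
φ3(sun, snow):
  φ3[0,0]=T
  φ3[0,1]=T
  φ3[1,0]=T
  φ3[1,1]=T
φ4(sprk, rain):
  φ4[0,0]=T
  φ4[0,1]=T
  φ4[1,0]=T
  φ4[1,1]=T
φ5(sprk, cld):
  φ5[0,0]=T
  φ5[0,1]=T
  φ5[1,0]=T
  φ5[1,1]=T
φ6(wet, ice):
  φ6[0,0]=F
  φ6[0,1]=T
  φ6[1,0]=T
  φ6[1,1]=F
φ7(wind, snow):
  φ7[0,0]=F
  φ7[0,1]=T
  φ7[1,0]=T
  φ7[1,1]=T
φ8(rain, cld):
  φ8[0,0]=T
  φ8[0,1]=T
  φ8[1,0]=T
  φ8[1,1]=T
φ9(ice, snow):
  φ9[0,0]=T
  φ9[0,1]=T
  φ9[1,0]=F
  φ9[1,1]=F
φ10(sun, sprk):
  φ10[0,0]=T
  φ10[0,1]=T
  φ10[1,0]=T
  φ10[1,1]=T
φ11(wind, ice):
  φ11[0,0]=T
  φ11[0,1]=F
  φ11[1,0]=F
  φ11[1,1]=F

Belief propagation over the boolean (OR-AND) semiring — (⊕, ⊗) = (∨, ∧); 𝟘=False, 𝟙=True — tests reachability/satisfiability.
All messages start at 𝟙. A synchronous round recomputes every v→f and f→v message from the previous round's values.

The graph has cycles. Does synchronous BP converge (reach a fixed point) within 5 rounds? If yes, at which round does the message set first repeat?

NOT CONVERGED within 5 rounds

init: all messages = 𝟙 over 2 values
r1 m[φ0→wind] = [F, T]
r1 m[φ0→sprk] = [T, F]
r1 m[φ1→wind] = [T, F]
r1 m[φ1→wet] = [T, T]
r1 m[φ2→wind] = [T, T]
r1 m[φ2→sun] = [F, T]
r1 m[φ3→sun] = [T, T]
r1 m[φ3→snow] = [T, T]
r1 m[φ4→sprk] = [T, T]
r1 m[φ4→rain] = [T, T]
r1 m[φ5→sprk] = [T, T]
r1 m[φ5→cld] = [T, T]
r1 m[φ6→wet] = [T, T]
r1 m[φ6→ice] = [T, T]
r1 m[φ7→wind] = [T, T]
r1 m[φ7→snow] = [T, T]
r1 m[φ8→rain] = [T, T]
r1 m[φ8→cld] = [T, T]
r1 m[φ9→ice] = [T, F]
r1 m[φ9→snow] = [T, T]
r1 m[φ10→sun] = [T, T]
r1 m[φ10→sprk] = [T, T]
r1 m[φ11→wind] = [T, F]
r1 m[φ11→ice] = [T, F]
r1 m[wind→φ0] = [T, T]
r1 m[wind→φ1] = [T, T]
r1 m[wind→φ2] = [T, T]
r1 m[wind→φ7] = [T, T]
r1 m[wind→φ11] = [T, T]
r1 m[sun→φ2] = [T, T]
r1 m[sun→φ3] = [T, T]
r1 m[sun→φ10] = [T, T]
r1 m[wet→φ1] = [T, T]
r1 m[wet→φ6] = [T, T]
r1 m[sprk→φ0] = [T, T]
r1 m[sprk→φ4] = [T, T]
r1 m[sprk→φ5] = [T, T]
r1 m[sprk→φ10] = [T, T]
r1 m[ice→φ6] = [T, T]
r1 m[ice→φ9] = [T, T]
r1 m[ice→φ11] = [T, T]
r1 m[rain→φ4] = [T, T]
r1 m[rain→φ8] = [T, T]
r1 m[snow→φ3] = [T, T]
r1 m[snow→φ7] = [T, T]
r1 m[snow→φ9] = [T, T]
r1 m[cld→φ5] = [T, T]
r1 m[cld→φ8] = [T, T]
r2 m[φ0→wind] = [F, T]
r2 m[φ0→sprk] = [T, F]
r2 m[φ1→wind] = [T, F]
r2 m[φ1→wet] = [T, T]
r2 m[φ2→wind] = [T, T]
r2 m[φ2→sun] = [F, T]
r2 m[φ3→sun] = [T, T]
r2 m[φ3→snow] = [T, T]
r2 m[φ4→sprk] = [T, T]
r2 m[φ4→rain] = [T, T]
r2 m[φ5→sprk] = [T, T]
r2 m[φ5→cld] = [T, T]
r2 m[φ6→wet] = [T, T]
r2 m[φ6→ice] = [T, T]
r2 m[φ7→wind] = [T, T]
r2 m[φ7→snow] = [T, T]
r2 m[φ8→rain] = [T, T]
r2 m[φ8→cld] = [T, T]
r2 m[φ9→ice] = [T, F]
r2 m[φ9→snow] = [T, T]
r2 m[φ10→sun] = [T, T]
r2 m[φ10→sprk] = [T, T]
r2 m[φ11→wind] = [T, F]
r2 m[φ11→ice] = [T, F]
r2 m[wind→φ0] = [T, F]
r2 m[wind→φ1] = [F, F]
r2 m[wind→φ2] = [F, F]
r2 m[wind→φ7] = [F, F]
r2 m[wind→φ11] = [F, F]
r2 m[sun→φ2] = [T, T]
r2 m[sun→φ3] = [F, T]
r2 m[sun→φ10] = [F, T]
r2 m[wet→φ1] = [T, T]
r2 m[wet→φ6] = [T, T]
r2 m[sprk→φ0] = [T, T]
r2 m[sprk→φ4] = [T, F]
r2 m[sprk→φ5] = [T, F]
r2 m[sprk→φ10] = [T, F]
r2 m[ice→φ6] = [T, F]
r2 m[ice→φ9] = [T, F]
r2 m[ice→φ11] = [T, F]
r2 m[rain→φ4] = [T, T]
r2 m[rain→φ8] = [T, T]
r2 m[snow→φ3] = [T, T]
r2 m[snow→φ7] = [T, T]
r2 m[snow→φ9] = [T, T]
r2 m[cld→φ5] = [T, T]
r2 m[cld→φ8] = [T, T]
r3 m[φ0→wind] = [F, T]
r3 m[φ0→sprk] = [F, F]
r3 m[φ1→wind] = [T, F]
r3 m[φ1→wet] = [F, F]
r3 m[φ2→wind] = [T, T]
r3 m[φ2→sun] = [F, F]
r3 m[φ3→sun] = [T, T]
r3 m[φ3→snow] = [T, T]
r3 m[φ4→sprk] = [T, T]
r3 m[φ4→rain] = [T, T]
r3 m[φ5→sprk] = [T, T]
r3 m[φ5→cld] = [T, T]
r3 m[φ6→wet] = [F, T]
r3 m[φ6→ice] = [T, T]
r3 m[φ7→wind] = [T, T]
r3 m[φ7→snow] = [F, F]
r3 m[φ8→rain] = [T, T]
r3 m[φ8→cld] = [T, T]
r3 m[φ9→ice] = [T, F]
r3 m[φ9→snow] = [T, T]
r3 m[φ10→sun] = [T, T]
r3 m[φ10→sprk] = [T, T]
r3 m[φ11→wind] = [T, F]
r3 m[φ11→ice] = [F, F]
r3 m[wind→φ0] = [T, F]
r3 m[wind→φ1] = [F, F]
r3 m[wind→φ2] = [F, F]
r3 m[wind→φ7] = [F, F]
r3 m[wind→φ11] = [F, F]
r3 m[sun→φ2] = [T, T]
r3 m[sun→φ3] = [F, T]
r3 m[sun→φ10] = [F, T]
r3 m[wet→φ1] = [T, T]
r3 m[wet→φ6] = [T, T]
r3 m[sprk→φ0] = [T, T]
r3 m[sprk→φ4] = [T, F]
r3 m[sprk→φ5] = [T, F]
r3 m[sprk→φ10] = [T, F]
r3 m[ice→φ6] = [T, F]
r3 m[ice→φ9] = [T, F]
r3 m[ice→φ11] = [T, F]
r3 m[rain→φ4] = [T, T]
r3 m[rain→φ8] = [T, T]
r3 m[snow→φ3] = [T, T]
r3 m[snow→φ7] = [T, T]
r3 m[snow→φ9] = [T, T]
r3 m[cld→φ5] = [T, T]
r3 m[cld→φ8] = [T, T]
r4 m[φ0→wind] = [F, T]
r4 m[φ0→sprk] = [F, F]
r4 m[φ1→wind] = [T, F]
r4 m[φ1→wet] = [F, F]
r4 m[φ2→wind] = [T, T]
r4 m[φ2→sun] = [F, F]
r4 m[φ3→sun] = [T, T]
r4 m[φ3→snow] = [T, T]
r4 m[φ4→sprk] = [T, T]
r4 m[φ4→rain] = [T, T]
r4 m[φ5→sprk] = [T, T]
r4 m[φ5→cld] = [T, T]
r4 m[φ6→wet] = [F, T]
r4 m[φ6→ice] = [T, T]
r4 m[φ7→wind] = [T, T]
r4 m[φ7→snow] = [F, F]
r4 m[φ8→rain] = [T, T]
r4 m[φ8→cld] = [T, T]
r4 m[φ9→ice] = [T, F]
r4 m[φ9→snow] = [T, T]
r4 m[φ10→sun] = [T, T]
r4 m[φ10→sprk] = [T, T]
r4 m[φ11→wind] = [T, F]
r4 m[φ11→ice] = [F, F]
r4 m[wind→φ0] = [T, F]
r4 m[wind→φ1] = [F, F]
r4 m[wind→φ2] = [F, F]
r4 m[wind→φ7] = [F, F]
r4 m[wind→φ11] = [F, F]
r4 m[sun→φ2] = [T, T]
r4 m[sun→φ3] = [F, F]
r4 m[sun→φ10] = [F, F]
r4 m[wet→φ1] = [F, T]
r4 m[wet→φ6] = [F, F]
r4 m[sprk→φ0] = [T, T]
r4 m[sprk→φ4] = [F, F]
r4 m[sprk→φ5] = [F, F]
r4 m[sprk→φ10] = [F, F]
r4 m[ice→φ6] = [F, F]
r4 m[ice→φ9] = [F, F]
r4 m[ice→φ11] = [T, F]
r4 m[rain→φ4] = [T, T]
r4 m[rain→φ8] = [T, T]
r4 m[snow→φ3] = [F, F]
r4 m[snow→φ7] = [T, T]
r4 m[snow→φ9] = [F, F]
r4 m[cld→φ5] = [T, T]
r4 m[cld→φ8] = [T, T]
r5 m[φ0→wind] = [F, T]
r5 m[φ0→sprk] = [F, F]
r5 m[φ1→wind] = [T, F]
r5 m[φ1→wet] = [F, F]
r5 m[φ2→wind] = [T, T]
r5 m[φ2→sun] = [F, F]
r5 m[φ3→sun] = [F, F]
r5 m[φ3→snow] = [F, F]
r5 m[φ4→sprk] = [T, T]
r5 m[φ4→rain] = [F, F]
r5 m[φ5→sprk] = [T, T]
r5 m[φ5→cld] = [F, F]
r5 m[φ6→wet] = [F, F]
r5 m[φ6→ice] = [F, F]
r5 m[φ7→wind] = [T, T]
r5 m[φ7→snow] = [F, F]
r5 m[φ8→rain] = [T, T]
r5 m[φ8→cld] = [T, T]
r5 m[φ9→ice] = [F, F]
r5 m[φ9→snow] = [F, F]
r5 m[φ10→sun] = [F, F]
r5 m[φ10→sprk] = [F, F]
r5 m[φ11→wind] = [T, F]
r5 m[φ11→ice] = [F, F]
r5 m[wind→φ0] = [T, F]
r5 m[wind→φ1] = [F, F]
r5 m[wind→φ2] = [F, F]
r5 m[wind→φ7] = [F, F]
r5 m[wind→φ11] = [F, F]
r5 m[sun→φ2] = [T, T]
r5 m[sun→φ3] = [F, F]
r5 m[sun→φ10] = [F, F]
r5 m[wet→φ1] = [F, T]
r5 m[wet→φ6] = [F, F]
r5 m[sprk→φ0] = [T, T]
r5 m[sprk→φ4] = [F, F]
r5 m[sprk→φ5] = [F, F]
r5 m[sprk→φ10] = [F, F]
r5 m[ice→φ6] = [F, F]
r5 m[ice→φ9] = [F, F]
r5 m[ice→φ11] = [T, F]
r5 m[rain→φ4] = [T, T]
r5 m[rain→φ8] = [T, T]
r5 m[snow→φ3] = [F, F]
r5 m[snow→φ7] = [T, T]
r5 m[snow→φ9] = [F, F]
r5 m[cld→φ5] = [T, T]
r5 m[cld→φ8] = [T, T]
no fixed point within 5 rounds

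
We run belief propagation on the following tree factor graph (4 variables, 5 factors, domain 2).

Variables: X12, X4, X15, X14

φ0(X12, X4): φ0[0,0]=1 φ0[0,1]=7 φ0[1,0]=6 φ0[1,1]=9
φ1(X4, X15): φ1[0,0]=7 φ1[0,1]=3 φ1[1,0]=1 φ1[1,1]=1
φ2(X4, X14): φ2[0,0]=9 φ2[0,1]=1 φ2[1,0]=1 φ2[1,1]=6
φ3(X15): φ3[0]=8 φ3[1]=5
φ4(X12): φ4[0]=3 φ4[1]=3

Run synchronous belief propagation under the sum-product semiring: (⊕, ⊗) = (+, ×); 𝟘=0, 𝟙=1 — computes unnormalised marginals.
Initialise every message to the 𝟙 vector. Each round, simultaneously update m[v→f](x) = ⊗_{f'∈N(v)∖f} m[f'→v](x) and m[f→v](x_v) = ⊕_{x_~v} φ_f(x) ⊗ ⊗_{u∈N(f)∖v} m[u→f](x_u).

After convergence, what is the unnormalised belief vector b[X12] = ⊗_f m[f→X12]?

init: all messages = 𝟙 over 2 values
r1 m[φ0→X12] = [8, 15]
r1 m[φ0→X4] = [7, 16]
r1 m[φ1→X4] = [10, 2]
r1 m[φ1→X15] = [8, 4]
r1 m[φ2→X4] = [10, 7]
r1 m[φ2→X14] = [10, 7]
r1 m[φ3→X15] = [8, 5]
r1 m[φ4→X12] = [3, 3]
r1 m[X12→φ0] = [1, 1]
r1 m[X12→φ4] = [1, 1]
r1 m[X4→φ0] = [1, 1]
r1 m[X4→φ1] = [1, 1]
r1 m[X4→φ2] = [1, 1]
r1 m[X15→φ1] = [1, 1]
r1 m[X15→φ3] = [1, 1]
r1 m[X14→φ2] = [1, 1]
r2 m[φ0→X12] = [8, 15]
r2 m[φ0→X4] = [7, 16]
r2 m[φ1→X4] = [10, 2]
r2 m[φ1→X15] = [8, 4]
r2 m[φ2→X4] = [10, 7]
r2 m[φ2→X14] = [10, 7]
r2 m[φ3→X15] = [8, 5]
r2 m[φ4→X12] = [3, 3]
r2 m[X12→φ0] = [3, 3]
r2 m[X12→φ4] = [8, 15]
r2 m[X4→φ0] = [100, 14]
r2 m[X4→φ1] = [70, 112]
r2 m[X4→φ2] = [70, 32]
r2 m[X15→φ1] = [8, 5]
r2 m[X15→φ3] = [8, 4]
r2 m[X14→φ2] = [1, 1]
r3 m[φ0→X12] = [198, 726]
r3 m[φ0→X4] = [21, 48]
r3 m[φ1→X4] = [71, 13]
r3 m[φ1→X15] = [602, 322]
r3 m[φ2→X4] = [10, 7]
r3 m[φ2→X14] = [662, 262]
r3 m[φ3→X15] = [8, 5]
r3 m[φ4→X12] = [3, 3]
r3 m[X12→φ0] = [3, 3]
r3 m[X12→φ4] = [8, 15]
r3 m[X4→φ0] = [100, 14]
r3 m[X4→φ1] = [70, 112]
r3 m[X4→φ2] = [70, 32]
r3 m[X15→φ1] = [8, 5]
r3 m[X15→φ3] = [8, 4]
r3 m[X14→φ2] = [1, 1]
r4 m[φ0→X12] = [198, 726]
r4 m[φ0→X4] = [21, 48]
r4 m[φ1→X4] = [71, 13]
r4 m[φ1→X15] = [602, 322]
r4 m[φ2→X4] = [10, 7]
r4 m[φ2→X14] = [662, 262]
r4 m[φ3→X15] = [8, 5]
r4 m[φ4→X12] = [3, 3]
r4 m[X12→φ0] = [3, 3]
r4 m[X12→φ4] = [198, 726]
r4 m[X4→φ0] = [710, 91]
r4 m[X4→φ1] = [210, 336]
r4 m[X4→φ2] = [1491, 624]
r4 m[X15→φ1] = [8, 5]
r4 m[X15→φ3] = [602, 322]
r4 m[X14→φ2] = [1, 1]
r5 m[φ0→X12] = [1347, 5079]
r5 m[φ0→X4] = [21, 48]
r5 m[φ1→X4] = [71, 13]
r5 m[φ1→X15] = [1806, 966]
r5 m[φ2→X4] = [10, 7]
r5 m[φ2→X14] = [14043, 5235]
r5 m[φ3→X15] = [8, 5]
r5 m[φ4→X12] = [3, 3]
r5 m[X12→φ0] = [3, 3]
r5 m[X12→φ4] = [198, 726]
r5 m[X4→φ0] = [710, 91]
r5 m[X4→φ1] = [210, 336]
r5 m[X4→φ2] = [1491, 624]
r5 m[X15→φ1] = [8, 5]
r5 m[X15→φ3] = [602, 322]
r5 m[X14→φ2] = [1, 1]
r6 m[φ0→X12] = [1347, 5079]
r6 m[φ0→X4] = [21, 48]
r6 m[φ1→X4] = [71, 13]
r6 m[φ1→X15] = [1806, 966]
r6 m[φ2→X4] = [10, 7]
r6 m[φ2→X14] = [14043, 5235]
r6 m[φ3→X15] = [8, 5]
r6 m[φ4→X12] = [3, 3]
r6 m[X12→φ0] = [3, 3]
r6 m[X12→φ4] = [1347, 5079]
r6 m[X4→φ0] = [710, 91]
r6 m[X4→φ1] = [210, 336]
r6 m[X4→φ2] = [1491, 624]
r6 m[X15→φ1] = [8, 5]
r6 m[X15→φ3] = [1806, 966]
r6 m[X14→φ2] = [1, 1]
r7 m[φ0→X12] = [1347, 5079]
r7 m[φ0→X4] = [21, 48]
r7 m[φ1→X4] = [71, 13]
r7 m[φ1→X15] = [1806, 966]
r7 m[φ2→X4] = [10, 7]
r7 m[φ2→X14] = [14043, 5235]
r7 m[φ3→X15] = [8, 5]
r7 m[φ4→X12] = [3, 3]
r7 m[X12→φ0] = [3, 3]
r7 m[X12→φ4] = [1347, 5079]
r7 m[X4→φ0] = [710, 91]
r7 m[X4→φ1] = [210, 336]
r7 m[X4→φ2] = [1491, 624]
r7 m[X15→φ1] = [8, 5]
r7 m[X15→φ3] = [1806, 966]
r7 m[X14→φ2] = [1, 1]
fixed point reached at round 7
b[X12] = ⊗ incoming = [4041, 15237]

b[X12] = [4041, 15237]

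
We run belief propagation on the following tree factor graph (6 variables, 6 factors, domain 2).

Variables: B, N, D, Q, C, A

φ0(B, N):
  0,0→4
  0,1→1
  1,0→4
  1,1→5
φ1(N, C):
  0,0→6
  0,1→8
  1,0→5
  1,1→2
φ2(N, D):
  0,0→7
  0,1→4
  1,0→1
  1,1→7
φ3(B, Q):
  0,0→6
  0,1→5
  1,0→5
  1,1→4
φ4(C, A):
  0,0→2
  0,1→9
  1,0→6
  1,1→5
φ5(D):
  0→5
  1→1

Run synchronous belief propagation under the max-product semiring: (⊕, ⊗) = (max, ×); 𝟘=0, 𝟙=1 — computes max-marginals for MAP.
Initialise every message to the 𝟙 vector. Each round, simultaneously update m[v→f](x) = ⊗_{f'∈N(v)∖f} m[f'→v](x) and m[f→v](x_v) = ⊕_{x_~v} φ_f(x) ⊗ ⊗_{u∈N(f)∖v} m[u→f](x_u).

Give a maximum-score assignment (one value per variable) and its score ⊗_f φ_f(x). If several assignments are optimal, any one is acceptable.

init: all messages = 𝟙 over 2 values
r1 m[φ0→B] = [4, 5]
r1 m[φ0→N] = [4, 5]
r1 m[φ1→N] = [8, 5]
r1 m[φ1→C] = [6, 8]
r1 m[φ2→N] = [7, 7]
r1 m[φ2→D] = [7, 7]
r1 m[φ3→B] = [6, 5]
r1 m[φ3→Q] = [6, 5]
r1 m[φ4→C] = [9, 6]
r1 m[φ4→A] = [6, 9]
r1 m[φ5→D] = [5, 1]
r1 m[B→φ0] = [1, 1]
r1 m[B→φ3] = [1, 1]
r1 m[N→φ0] = [1, 1]
r1 m[N→φ1] = [1, 1]
r1 m[N→φ2] = [1, 1]
r1 m[D→φ2] = [1, 1]
r1 m[D→φ5] = [1, 1]
r1 m[Q→φ3] = [1, 1]
r1 m[C→φ1] = [1, 1]
r1 m[C→φ4] = [1, 1]
r1 m[A→φ4] = [1, 1]
r2 m[φ0→B] = [4, 5]
r2 m[φ0→N] = [4, 5]
r2 m[φ1→N] = [8, 5]
r2 m[φ1→C] = [6, 8]
r2 m[φ2→N] = [7, 7]
r2 m[φ2→D] = [7, 7]
r2 m[φ3→B] = [6, 5]
r2 m[φ3→Q] = [6, 5]
r2 m[φ4→C] = [9, 6]
r2 m[φ4→A] = [6, 9]
r2 m[φ5→D] = [5, 1]
r2 m[B→φ0] = [6, 5]
r2 m[B→φ3] = [4, 5]
r2 m[N→φ0] = [56, 35]
r2 m[N→φ1] = [28, 35]
r2 m[N→φ2] = [32, 25]
r2 m[D→φ2] = [5, 1]
r2 m[D→φ5] = [7, 7]
r2 m[Q→φ3] = [1, 1]
r2 m[C→φ1] = [9, 6]
r2 m[C→φ4] = [6, 8]
r2 m[A→φ4] = [1, 1]
r3 m[φ0→B] = [224, 224]
r3 m[φ0→N] = [24, 25]
r3 m[φ1→N] = [54, 45]
r3 m[φ1→C] = [175, 224]
r3 m[φ2→N] = [35, 7]
r3 m[φ2→D] = [224, 175]
r3 m[φ3→B] = [6, 5]
r3 m[φ3→Q] = [25, 20]
r3 m[φ4→C] = [9, 6]
r3 m[φ4→A] = [48, 54]
r3 m[φ5→D] = [5, 1]
r3 m[B→φ0] = [6, 5]
r3 m[B→φ3] = [4, 5]
r3 m[N→φ0] = [56, 35]
r3 m[N→φ1] = [28, 35]
r3 m[N→φ2] = [32, 25]
r3 m[D→φ2] = [5, 1]
r3 m[D→φ5] = [7, 7]
r3 m[Q→φ3] = [1, 1]
r3 m[C→φ1] = [9, 6]
r3 m[C→φ4] = [6, 8]
r3 m[A→φ4] = [1, 1]
r4 m[φ0→B] = [224, 224]
r4 m[φ0→N] = [24, 25]
r4 m[φ1→N] = [54, 45]
r4 m[φ1→C] = [175, 224]
r4 m[φ2→N] = [35, 7]
r4 m[φ2→D] = [224, 175]
r4 m[φ3→B] = [6, 5]
r4 m[φ3→Q] = [25, 20]
r4 m[φ4→C] = [9, 6]
r4 m[φ4→A] = [48, 54]
r4 m[φ5→D] = [5, 1]
r4 m[B→φ0] = [6, 5]
r4 m[B→φ3] = [224, 224]
r4 m[N→φ0] = [1890, 315]
r4 m[N→φ1] = [840, 175]
r4 m[N→φ2] = [1296, 1125]
r4 m[D→φ2] = [5, 1]
r4 m[D→φ5] = [224, 175]
r4 m[Q→φ3] = [1, 1]
r4 m[C→φ1] = [9, 6]
r4 m[C→φ4] = [175, 224]
r4 m[A→φ4] = [1, 1]
r5 m[φ0→B] = [7560, 7560]
r5 m[φ0→N] = [24, 25]
r5 m[φ1→N] = [54, 45]
r5 m[φ1→C] = [5040, 6720]
r5 m[φ2→N] = [35, 7]
r5 m[φ2→D] = [9072, 7875]
r5 m[φ3→B] = [6, 5]
r5 m[φ3→Q] = [1344, 1120]
r5 m[φ4→C] = [9, 6]
r5 m[φ4→A] = [1344, 1575]
r5 m[φ5→D] = [5, 1]
r5 m[B→φ0] = [6, 5]
r5 m[B→φ3] = [224, 224]
r5 m[N→φ0] = [1890, 315]
r5 m[N→φ1] = [840, 175]
r5 m[N→φ2] = [1296, 1125]
r5 m[D→φ2] = [5, 1]
r5 m[D→φ5] = [224, 175]
r5 m[Q→φ3] = [1, 1]
r5 m[C→φ1] = [9, 6]
r5 m[C→φ4] = [175, 224]
r5 m[A→φ4] = [1, 1]
r6 m[φ0→B] = [7560, 7560]
r6 m[φ0→N] = [24, 25]
r6 m[φ1→N] = [54, 45]
r6 m[φ1→C] = [5040, 6720]
r6 m[φ2→N] = [35, 7]
r6 m[φ2→D] = [9072, 7875]
r6 m[φ3→B] = [6, 5]
r6 m[φ3→Q] = [1344, 1120]
r6 m[φ4→C] = [9, 6]
r6 m[φ4→A] = [1344, 1575]
r6 m[φ5→D] = [5, 1]
r6 m[B→φ0] = [6, 5]
r6 m[B→φ3] = [7560, 7560]
r6 m[N→φ0] = [1890, 315]
r6 m[N→φ1] = [840, 175]
r6 m[N→φ2] = [1296, 1125]
r6 m[D→φ2] = [5, 1]
r6 m[D→φ5] = [9072, 7875]
r6 m[Q→φ3] = [1, 1]
r6 m[C→φ1] = [9, 6]
r6 m[C→φ4] = [5040, 6720]
r6 m[A→φ4] = [1, 1]
r7 m[φ0→B] = [7560, 7560]
r7 m[φ0→N] = [24, 25]
r7 m[φ1→N] = [54, 45]
r7 m[φ1→C] = [5040, 6720]
r7 m[φ2→N] = [35, 7]
r7 m[φ2→D] = [9072, 7875]
r7 m[φ3→B] = [6, 5]
r7 m[φ3→Q] = [45360, 37800]
r7 m[φ4→C] = [9, 6]
r7 m[φ4→A] = [40320, 45360]
r7 m[φ5→D] = [5, 1]
r7 m[B→φ0] = [6, 5]
r7 m[B→φ3] = [7560, 7560]
r7 m[N→φ0] = [1890, 315]
r7 m[N→φ1] = [840, 175]
r7 m[N→φ2] = [1296, 1125]
r7 m[D→φ2] = [5, 1]
r7 m[D→φ5] = [9072, 7875]
r7 m[Q→φ3] = [1, 1]
r7 m[C→φ1] = [9, 6]
r7 m[C→φ4] = [5040, 6720]
r7 m[A→φ4] = [1, 1]
r8 m[φ0→B] = [7560, 7560]
r8 m[φ0→N] = [24, 25]
r8 m[φ1→N] = [54, 45]
r8 m[φ1→C] = [5040, 6720]
r8 m[φ2→N] = [35, 7]
r8 m[φ2→D] = [9072, 7875]
r8 m[φ3→B] = [6, 5]
r8 m[φ3→Q] = [45360, 37800]
r8 m[φ4→C] = [9, 6]
r8 m[φ4→A] = [40320, 45360]
r8 m[φ5→D] = [5, 1]
r8 m[B→φ0] = [6, 5]
r8 m[B→φ3] = [7560, 7560]
r8 m[N→φ0] = [1890, 315]
r8 m[N→φ1] = [840, 175]
r8 m[N→φ2] = [1296, 1125]
r8 m[D→φ2] = [5, 1]
r8 m[D→φ5] = [9072, 7875]
r8 m[Q→φ3] = [1, 1]
r8 m[C→φ1] = [9, 6]
r8 m[C→φ4] = [5040, 6720]
r8 m[A→φ4] = [1, 1]
fixed point reached at round 8
traceback from B: (B=0, N=0, D=0, Q=0, C=0, A=1), score=45360

assignment: (B=0, N=0, D=0, Q=0, C=0, A=1); score = 45360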